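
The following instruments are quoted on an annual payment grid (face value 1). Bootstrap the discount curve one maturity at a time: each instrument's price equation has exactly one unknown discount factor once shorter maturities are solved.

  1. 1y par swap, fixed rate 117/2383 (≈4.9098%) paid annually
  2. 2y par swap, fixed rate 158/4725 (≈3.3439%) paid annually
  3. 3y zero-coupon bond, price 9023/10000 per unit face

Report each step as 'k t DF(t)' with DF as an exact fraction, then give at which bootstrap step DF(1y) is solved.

step 1 [1y] swap r/1=117/2383: DF=(1 − 117/2383·(0))/(1+117/2383) = 2383/2500 ≈ 0.953200
step 2 [2y] swap r/1=158/4725: DF=(1 − 158/4725·(0.953200))/(1+158/4725) = 1171/1250 ≈ 0.936800
step 3 [3y] zero: DF = P = 9023/10000 ≈ 0.902300

1 1 2383/2500
2 2 1171/1250
3 3 9023/10000
DF(1y) is solved at step 1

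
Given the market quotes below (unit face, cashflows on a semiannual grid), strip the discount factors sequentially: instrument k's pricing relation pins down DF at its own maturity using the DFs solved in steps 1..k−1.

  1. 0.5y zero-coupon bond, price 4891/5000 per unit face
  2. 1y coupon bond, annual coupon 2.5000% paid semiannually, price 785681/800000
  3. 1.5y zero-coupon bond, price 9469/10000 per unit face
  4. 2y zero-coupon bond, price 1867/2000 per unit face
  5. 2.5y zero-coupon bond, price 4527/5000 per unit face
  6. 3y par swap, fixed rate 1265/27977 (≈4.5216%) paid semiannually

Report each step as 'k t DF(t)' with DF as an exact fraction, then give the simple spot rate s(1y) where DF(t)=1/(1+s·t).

1 1/2 4891/5000
2 1 9579/10000
3 3/2 9469/10000
4 2 1867/2000
5 5/2 4527/5000
6 3 1747/2000
s(1y) = (1/(9579/10000) − 1)/(1) = 421/9579 ≈ 4.3950%

step 1 [0.5y] zero: DF = P = 4891/5000 ≈ 0.978200
step 2 [1y] bond c/2=1/80: DF=(785681/800000 − 1/80·(0.978200))/(1+1/80) = 9579/10000 ≈ 0.957900
step 3 [1.5y] zero: DF = P = 9469/10000 ≈ 0.946900
step 4 [2y] zero: DF = P = 1867/2000 ≈ 0.933500
step 5 [2.5y] zero: DF = P = 4527/5000 ≈ 0.905400
step 6 [3y] swap r/2=1265/55954: DF=(1 − 1265/55954·(0.978200+0.957900+0.946900+0.933500+0.905400))/(1+1265/55954) = 1747/2000 ≈ 0.873500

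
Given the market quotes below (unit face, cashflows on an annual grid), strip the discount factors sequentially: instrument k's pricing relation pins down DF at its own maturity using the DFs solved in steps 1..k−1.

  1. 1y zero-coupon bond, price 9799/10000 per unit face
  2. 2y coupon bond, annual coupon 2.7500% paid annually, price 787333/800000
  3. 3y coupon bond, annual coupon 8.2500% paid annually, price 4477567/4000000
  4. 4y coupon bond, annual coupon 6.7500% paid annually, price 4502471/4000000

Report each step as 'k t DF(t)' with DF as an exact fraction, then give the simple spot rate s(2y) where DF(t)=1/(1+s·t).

step 1 [1y] zero: DF = P = 9799/10000 ≈ 0.979900
step 2 [2y] bond c/1=11/400: DF=(787333/800000 − 11/400·(0.979900))/(1+11/400) = 2329/2500 ≈ 0.931600
step 3 [3y] bond c/1=33/400: DF=(4477567/4000000 − 33/400·(0.979900+0.931600))/(1+33/400) = 2221/2500 ≈ 0.888400
step 4 [4y] bond c/1=27/400: DF=(4502471/4000000 − 27/400·(0.979900+0.931600+0.888400))/(1+27/400) = 4387/5000 ≈ 0.877400

1 1 9799/10000
2 2 2329/2500
3 3 2221/2500
4 4 4387/5000
s(2y) = (1/(2329/2500) − 1)/(2) = 171/4658 ≈ 3.6711%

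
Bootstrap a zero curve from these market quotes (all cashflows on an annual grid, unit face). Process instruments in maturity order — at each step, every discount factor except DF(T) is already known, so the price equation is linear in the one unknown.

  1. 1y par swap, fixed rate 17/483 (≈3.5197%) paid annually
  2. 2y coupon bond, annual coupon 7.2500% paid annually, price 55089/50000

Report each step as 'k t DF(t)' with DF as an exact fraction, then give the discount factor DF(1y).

step 1 [1y] swap r/1=17/483: DF=(1 − 17/483·(0))/(1+17/483) = 483/500 ≈ 0.966000
step 2 [2y] bond c/1=29/400: DF=(55089/50000 − 29/400·(0.966000))/(1+29/400) = 481/500 ≈ 0.962000

1 1 483/500
2 2 481/500
DF(1y) = 483/500 ≈ 0.966000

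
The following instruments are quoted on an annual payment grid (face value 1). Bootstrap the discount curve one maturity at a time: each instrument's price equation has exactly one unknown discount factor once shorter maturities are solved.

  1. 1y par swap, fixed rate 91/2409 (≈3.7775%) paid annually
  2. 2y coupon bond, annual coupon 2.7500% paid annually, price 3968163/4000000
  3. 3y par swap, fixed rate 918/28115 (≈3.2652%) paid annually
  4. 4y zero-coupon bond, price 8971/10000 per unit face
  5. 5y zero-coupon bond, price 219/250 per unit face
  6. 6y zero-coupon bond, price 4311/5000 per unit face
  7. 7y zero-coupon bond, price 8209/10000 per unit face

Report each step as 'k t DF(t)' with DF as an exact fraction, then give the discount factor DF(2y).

step 1 [1y] swap r/1=91/2409: DF=(1 − 91/2409·(0))/(1+91/2409) = 2409/2500 ≈ 0.963600
step 2 [2y] bond c/1=11/400: DF=(3968163/4000000 − 11/400·(0.963600))/(1+11/400) = 9397/10000 ≈ 0.939700
step 3 [3y] swap r/1=918/28115: DF=(1 − 918/28115·(0.963600+0.939700))/(1+918/28115) = 4541/5000 ≈ 0.908200
step 4 [4y] zero: DF = P = 8971/10000 ≈ 0.897100
step 5 [5y] zero: DF = P = 219/250 ≈ 0.876000
step 6 [6y] zero: DF = P = 4311/5000 ≈ 0.862200
step 7 [7y] zero: DF = P = 8209/10000 ≈ 0.820900

1 1 2409/2500
2 2 9397/10000
3 3 4541/5000
4 4 8971/10000
5 5 219/250
6 6 4311/5000
7 7 8209/10000
DF(2y) = 9397/10000 ≈ 0.939700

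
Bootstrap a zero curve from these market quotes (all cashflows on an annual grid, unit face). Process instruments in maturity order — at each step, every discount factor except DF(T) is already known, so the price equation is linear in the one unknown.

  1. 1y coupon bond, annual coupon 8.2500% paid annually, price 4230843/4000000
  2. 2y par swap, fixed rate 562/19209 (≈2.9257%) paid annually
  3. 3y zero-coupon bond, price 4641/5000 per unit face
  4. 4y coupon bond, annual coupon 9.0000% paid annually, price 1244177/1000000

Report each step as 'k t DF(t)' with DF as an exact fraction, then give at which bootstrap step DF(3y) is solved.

step 1 [1y] bond c/1=33/400: DF=(4230843/4000000 − 33/400·(0))/(1+33/400) = 9771/10000 ≈ 0.977100
step 2 [2y] swap r/1=562/19209: DF=(1 − 562/19209·(0.977100))/(1+562/19209) = 4719/5000 ≈ 0.943800
step 3 [3y] zero: DF = P = 4641/5000 ≈ 0.928200
step 4 [4y] bond c/1=9/100: DF=(1244177/1000000 − 9/100·(0.977100+0.943800+0.928200))/(1+9/100) = 4531/5000 ≈ 0.906200

1 1 9771/10000
2 2 4719/5000
3 3 4641/5000
4 4 4531/5000
DF(3y) is solved at step 3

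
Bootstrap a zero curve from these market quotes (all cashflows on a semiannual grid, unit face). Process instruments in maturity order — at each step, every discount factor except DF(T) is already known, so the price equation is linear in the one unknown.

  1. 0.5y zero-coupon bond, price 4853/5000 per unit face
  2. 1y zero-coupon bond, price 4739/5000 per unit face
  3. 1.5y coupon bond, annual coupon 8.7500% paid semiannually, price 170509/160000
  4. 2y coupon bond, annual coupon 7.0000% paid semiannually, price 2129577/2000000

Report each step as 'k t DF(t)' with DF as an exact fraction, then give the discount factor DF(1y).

step 1 [0.5y] zero: DF = P = 4853/5000 ≈ 0.970600
step 2 [1y] zero: DF = P = 4739/5000 ≈ 0.947800
step 3 [1.5y] bond c/2=7/160: DF=(170509/160000 − 7/160·(0.970600+0.947800))/(1+7/160) = 4703/5000 ≈ 0.940600
step 4 [2y] bond c/2=7/200: DF=(2129577/2000000 − 7/200·(0.970600+0.947800+0.940600))/(1+7/200) = 9321/10000 ≈ 0.932100

1 1/2 4853/5000
2 1 4739/5000
3 3/2 4703/5000
4 2 9321/10000
DF(1y) = 4739/5000 ≈ 0.947800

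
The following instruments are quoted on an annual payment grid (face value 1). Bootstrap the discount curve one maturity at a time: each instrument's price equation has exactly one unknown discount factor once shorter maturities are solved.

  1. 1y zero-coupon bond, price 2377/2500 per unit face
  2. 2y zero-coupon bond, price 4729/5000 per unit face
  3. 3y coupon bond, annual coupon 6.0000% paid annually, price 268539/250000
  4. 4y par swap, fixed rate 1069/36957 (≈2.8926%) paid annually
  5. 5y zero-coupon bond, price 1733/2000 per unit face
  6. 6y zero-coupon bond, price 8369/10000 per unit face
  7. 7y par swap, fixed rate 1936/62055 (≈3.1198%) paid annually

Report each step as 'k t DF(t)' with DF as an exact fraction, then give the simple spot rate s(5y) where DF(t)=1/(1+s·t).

1 1 2377/2500
2 2 4729/5000
3 3 453/500
4 4 8931/10000
5 5 1733/2000
6 6 8369/10000
7 7 504/625
s(5y) = (1/(1733/2000) − 1)/(5) = 267/8665 ≈ 3.0814%

step 1 [1y] zero: DF = P = 2377/2500 ≈ 0.950800
step 2 [2y] zero: DF = P = 4729/5000 ≈ 0.945800
step 3 [3y] bond c/1=3/50: DF=(268539/250000 − 3/50·(0.950800+0.945800))/(1+3/50) = 453/500 ≈ 0.906000
step 4 [4y] swap r/1=1069/36957: DF=(1 − 1069/36957·(0.950800+0.945800+0.906000))/(1+1069/36957) = 8931/10000 ≈ 0.893100
step 5 [5y] zero: DF = P = 1733/2000 ≈ 0.866500
step 6 [6y] zero: DF = P = 8369/10000 ≈ 0.836900
step 7 [7y] swap r/1=1936/62055: DF=(1 − 1936/62055·(0.950800+0.945800+0.906000+0.893100+0.866500+0.836900))/(1+1936/62055) = 504/625 ≈ 0.806400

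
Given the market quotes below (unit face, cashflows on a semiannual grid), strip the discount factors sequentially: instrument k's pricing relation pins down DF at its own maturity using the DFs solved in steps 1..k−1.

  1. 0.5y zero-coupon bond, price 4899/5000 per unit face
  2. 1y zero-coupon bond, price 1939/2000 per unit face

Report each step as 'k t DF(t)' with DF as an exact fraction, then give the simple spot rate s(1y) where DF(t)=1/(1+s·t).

step 1 [0.5y] zero: DF = P = 4899/5000 ≈ 0.979800
step 2 [1y] zero: DF = P = 1939/2000 ≈ 0.969500

1 1/2 4899/5000
2 1 1939/2000
s(1y) = (1/(1939/2000) − 1)/(1) = 61/1939 ≈ 3.1460%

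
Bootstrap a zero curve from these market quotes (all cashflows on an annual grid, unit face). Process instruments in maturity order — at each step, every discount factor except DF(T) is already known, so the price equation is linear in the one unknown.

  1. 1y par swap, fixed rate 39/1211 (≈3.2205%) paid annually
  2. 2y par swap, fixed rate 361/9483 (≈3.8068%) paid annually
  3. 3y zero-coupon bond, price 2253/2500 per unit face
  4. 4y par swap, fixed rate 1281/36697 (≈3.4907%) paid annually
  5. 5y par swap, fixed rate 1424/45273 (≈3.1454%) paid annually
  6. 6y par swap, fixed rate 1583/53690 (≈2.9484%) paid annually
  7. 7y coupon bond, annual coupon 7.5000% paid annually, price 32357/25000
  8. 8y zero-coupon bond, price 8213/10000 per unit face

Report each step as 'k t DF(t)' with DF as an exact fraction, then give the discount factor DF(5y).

1 1 1211/1250
2 2 4639/5000
3 3 2253/2500
4 4 8719/10000
5 5 536/625
6 6 8417/10000
7 7 4147/5000
8 8 8213/10000
DF(5y) = 536/625 ≈ 0.857600

step 1 [1y] swap r/1=39/1211: DF=(1 − 39/1211·(0))/(1+39/1211) = 1211/1250 ≈ 0.968800
step 2 [2y] swap r/1=361/9483: DF=(1 − 361/9483·(0.968800))/(1+361/9483) = 4639/5000 ≈ 0.927800
step 3 [3y] zero: DF = P = 2253/2500 ≈ 0.901200
step 4 [4y] swap r/1=1281/36697: DF=(1 − 1281/36697·(0.968800+0.927800+0.901200))/(1+1281/36697) = 8719/10000 ≈ 0.871900
step 5 [5y] swap r/1=1424/45273: DF=(1 − 1424/45273·(0.968800+0.927800+0.901200+0.871900))/(1+1424/45273) = 536/625 ≈ 0.857600
step 6 [6y] swap r/1=1583/53690: DF=(1 − 1583/53690·(0.968800+0.927800+0.901200+0.871900+0.857600))/(1+1583/53690) = 8417/10000 ≈ 0.841700
step 7 [7y] bond c/1=3/40: DF=(32357/25000 − 3/40·(0.968800+0.927800+0.901200+0.871900+0.857600+0.841700))/(1+3/40) = 4147/5000 ≈ 0.829400
step 8 [8y] zero: DF = P = 8213/10000 ≈ 0.821300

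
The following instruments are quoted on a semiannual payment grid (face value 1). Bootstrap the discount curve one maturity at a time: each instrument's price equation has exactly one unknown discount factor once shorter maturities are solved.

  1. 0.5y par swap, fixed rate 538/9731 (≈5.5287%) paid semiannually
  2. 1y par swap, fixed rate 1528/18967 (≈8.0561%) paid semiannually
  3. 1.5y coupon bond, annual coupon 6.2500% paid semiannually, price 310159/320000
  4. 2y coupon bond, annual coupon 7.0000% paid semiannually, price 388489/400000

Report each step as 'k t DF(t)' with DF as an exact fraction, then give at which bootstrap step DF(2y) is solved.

1 1/2 9731/10000
2 1 2309/2500
3 3/2 1103/1250
4 2 2111/2500
DF(2y) is solved at step 4

step 1 [0.5y] swap r/2=269/9731: DF=(1 − 269/9731·(0))/(1+269/9731) = 9731/10000 ≈ 0.973100
step 2 [1y] swap r/2=764/18967: DF=(1 − 764/18967·(0.973100))/(1+764/18967) = 2309/2500 ≈ 0.923600
step 3 [1.5y] bond c/2=1/32: DF=(310159/320000 − 1/32·(0.973100+0.923600))/(1+1/32) = 1103/1250 ≈ 0.882400
step 4 [2y] bond c/2=7/200: DF=(388489/400000 − 7/200·(0.973100+0.923600+0.882400))/(1+7/200) = 2111/2500 ≈ 0.844400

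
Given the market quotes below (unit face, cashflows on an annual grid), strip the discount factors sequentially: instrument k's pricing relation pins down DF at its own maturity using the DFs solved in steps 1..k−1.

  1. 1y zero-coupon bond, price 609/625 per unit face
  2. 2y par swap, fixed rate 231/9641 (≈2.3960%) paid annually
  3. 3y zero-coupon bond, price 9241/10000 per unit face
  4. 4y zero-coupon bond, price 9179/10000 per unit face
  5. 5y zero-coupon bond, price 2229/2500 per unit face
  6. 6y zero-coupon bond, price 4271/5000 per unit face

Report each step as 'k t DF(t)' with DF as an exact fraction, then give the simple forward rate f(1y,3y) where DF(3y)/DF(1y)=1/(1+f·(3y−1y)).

step 1 [1y] zero: DF = P = 609/625 ≈ 0.974400
step 2 [2y] swap r/1=231/9641: DF=(1 − 231/9641·(0.974400))/(1+231/9641) = 4769/5000 ≈ 0.953800
step 3 [3y] zero: DF = P = 9241/10000 ≈ 0.924100
step 4 [4y] zero: DF = P = 9179/10000 ≈ 0.917900
step 5 [5y] zero: DF = P = 2229/2500 ≈ 0.891600
step 6 [6y] zero: DF = P = 4271/5000 ≈ 0.854200

1 1 609/625
2 2 4769/5000
3 3 9241/10000
4 4 9179/10000
5 5 2229/2500
6 6 4271/5000
f(1y,3y) = ((609/625)/(9241/10000) − 1)/(2) = 503/18482 ≈ 2.7216%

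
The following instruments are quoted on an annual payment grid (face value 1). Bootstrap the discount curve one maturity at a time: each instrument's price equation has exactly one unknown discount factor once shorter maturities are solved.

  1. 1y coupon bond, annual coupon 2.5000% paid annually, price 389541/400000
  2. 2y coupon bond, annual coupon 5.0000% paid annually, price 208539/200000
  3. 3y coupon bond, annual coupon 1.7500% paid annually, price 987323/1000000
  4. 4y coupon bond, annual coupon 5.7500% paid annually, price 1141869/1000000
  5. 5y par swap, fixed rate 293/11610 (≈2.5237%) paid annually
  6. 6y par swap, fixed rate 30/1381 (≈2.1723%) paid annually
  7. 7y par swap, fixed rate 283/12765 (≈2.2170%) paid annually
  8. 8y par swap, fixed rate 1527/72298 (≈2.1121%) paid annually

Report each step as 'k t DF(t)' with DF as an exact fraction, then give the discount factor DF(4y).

1 1 9501/10000
2 2 4739/5000
3 3 9377/10000
4 4 1157/1250
5 5 2207/2500
6 6 22/25
7 7 1717/2000
8 8 8473/10000
DF(4y) = 1157/1250 ≈ 0.925600

step 1 [1y] bond c/1=1/40: DF=(389541/400000 − 1/40·(0))/(1+1/40) = 9501/10000 ≈ 0.950100
step 2 [2y] bond c/1=1/20: DF=(208539/200000 − 1/20·(0.950100))/(1+1/20) = 4739/5000 ≈ 0.947800
step 3 [3y] bond c/1=7/400: DF=(987323/1000000 − 7/400·(0.950100+0.947800))/(1+7/400) = 9377/10000 ≈ 0.937700
step 4 [4y] bond c/1=23/400: DF=(1141869/1000000 − 23/400·(0.950100+0.947800+0.937700))/(1+23/400) = 1157/1250 ≈ 0.925600
step 5 [5y] swap r/1=293/11610: DF=(1 − 293/11610·(0.950100+0.947800+0.937700+0.925600))/(1+293/11610) = 2207/2500 ≈ 0.882800
step 6 [6y] swap r/1=30/1381: DF=(1 − 30/1381·(0.950100+0.947800+0.937700+0.925600+0.882800))/(1+30/1381) = 22/25 ≈ 0.880000
step 7 [7y] swap r/1=283/12765: DF=(1 − 283/12765·(0.950100+0.947800+0.937700+0.925600+0.882800+0.880000))/(1+283/12765) = 1717/2000 ≈ 0.858500
step 8 [8y] swap r/1=1527/72298: DF=(1 − 1527/72298·(0.950100+0.947800+0.937700+0.925600+0.882800+0.880000+0.858500))/(1+1527/72298) = 8473/10000 ≈ 0.847300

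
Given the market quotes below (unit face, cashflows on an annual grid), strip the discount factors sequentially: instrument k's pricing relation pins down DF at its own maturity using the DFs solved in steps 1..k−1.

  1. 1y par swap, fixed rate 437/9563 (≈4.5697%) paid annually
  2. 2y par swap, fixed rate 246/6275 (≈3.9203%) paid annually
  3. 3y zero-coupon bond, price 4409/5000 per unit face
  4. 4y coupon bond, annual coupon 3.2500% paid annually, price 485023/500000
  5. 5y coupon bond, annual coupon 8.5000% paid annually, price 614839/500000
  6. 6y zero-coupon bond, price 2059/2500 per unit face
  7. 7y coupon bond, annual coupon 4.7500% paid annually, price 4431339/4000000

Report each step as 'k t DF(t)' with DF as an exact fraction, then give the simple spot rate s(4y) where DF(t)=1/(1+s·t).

1 1 9563/10000
2 2 4631/5000
3 3 4409/5000
4 4 341/400
5 5 17/20
6 6 2059/2500
7 7 8177/10000
s(4y) = (1/(341/400) − 1)/(4) = 59/1364 ≈ 4.3255%

step 1 [1y] swap r/1=437/9563: DF=(1 − 437/9563·(0))/(1+437/9563) = 9563/10000 ≈ 0.956300
step 2 [2y] swap r/1=246/6275: DF=(1 − 246/6275·(0.956300))/(1+246/6275) = 4631/5000 ≈ 0.926200
step 3 [3y] zero: DF = P = 4409/5000 ≈ 0.881800
step 4 [4y] bond c/1=13/400: DF=(485023/500000 − 13/400·(0.956300+0.926200+0.881800))/(1+13/400) = 341/400 ≈ 0.852500
step 5 [5y] bond c/1=17/200: DF=(614839/500000 − 17/200·(0.956300+0.926200+0.881800+0.852500))/(1+17/200) = 17/20 ≈ 0.850000
step 6 [6y] zero: DF = P = 2059/2500 ≈ 0.823600
step 7 [7y] bond c/1=19/400: DF=(4431339/4000000 − 19/400·(0.956300+0.926200+0.881800+0.852500+0.850000+0.823600))/(1+19/400) = 8177/10000 ≈ 0.817700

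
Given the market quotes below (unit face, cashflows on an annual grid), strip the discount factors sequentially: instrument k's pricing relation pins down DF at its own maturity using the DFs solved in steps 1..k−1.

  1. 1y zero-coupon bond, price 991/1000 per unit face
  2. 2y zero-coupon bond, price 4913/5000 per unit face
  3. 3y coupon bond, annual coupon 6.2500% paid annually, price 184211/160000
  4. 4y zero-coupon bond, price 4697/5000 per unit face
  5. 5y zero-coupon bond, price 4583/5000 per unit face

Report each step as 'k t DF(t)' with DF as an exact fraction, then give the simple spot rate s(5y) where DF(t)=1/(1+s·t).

step 1 [1y] zero: DF = P = 991/1000 ≈ 0.991000
step 2 [2y] zero: DF = P = 4913/5000 ≈ 0.982600
step 3 [3y] bond c/1=1/16: DF=(184211/160000 − 1/16·(0.991000+0.982600))/(1+1/16) = 387/400 ≈ 0.967500
step 4 [4y] zero: DF = P = 4697/5000 ≈ 0.939400
step 5 [5y] zero: DF = P = 4583/5000 ≈ 0.916600

1 1 991/1000
2 2 4913/5000
3 3 387/400
4 4 4697/5000
5 5 4583/5000
s(5y) = (1/(4583/5000) − 1)/(5) = 417/22915 ≈ 1.8198%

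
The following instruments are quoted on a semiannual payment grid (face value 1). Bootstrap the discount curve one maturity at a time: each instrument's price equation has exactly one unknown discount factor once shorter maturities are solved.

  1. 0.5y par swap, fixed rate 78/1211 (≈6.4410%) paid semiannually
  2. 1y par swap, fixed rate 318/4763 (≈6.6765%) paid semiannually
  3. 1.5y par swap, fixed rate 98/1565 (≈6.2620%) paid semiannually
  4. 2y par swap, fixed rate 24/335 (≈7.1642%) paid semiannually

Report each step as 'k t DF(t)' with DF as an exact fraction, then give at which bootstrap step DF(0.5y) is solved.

step 1 [0.5y] swap r/2=39/1211: DF=(1 − 39/1211·(0))/(1+39/1211) = 1211/1250 ≈ 0.968800
step 2 [1y] swap r/2=159/4763: DF=(1 − 159/4763·(0.968800))/(1+159/4763) = 2341/2500 ≈ 0.936400
step 3 [1.5y] swap r/2=49/1565: DF=(1 − 49/1565·(0.968800+0.936400))/(1+49/1565) = 4559/5000 ≈ 0.911800
step 4 [2y] swap r/2=12/335: DF=(1 − 12/335·(0.968800+0.936400+0.911800))/(1+12/335) = 217/250 ≈ 0.868000

1 1/2 1211/1250
2 1 2341/2500
3 3/2 4559/5000
4 2 217/250
DF(0.5y) is solved at step 1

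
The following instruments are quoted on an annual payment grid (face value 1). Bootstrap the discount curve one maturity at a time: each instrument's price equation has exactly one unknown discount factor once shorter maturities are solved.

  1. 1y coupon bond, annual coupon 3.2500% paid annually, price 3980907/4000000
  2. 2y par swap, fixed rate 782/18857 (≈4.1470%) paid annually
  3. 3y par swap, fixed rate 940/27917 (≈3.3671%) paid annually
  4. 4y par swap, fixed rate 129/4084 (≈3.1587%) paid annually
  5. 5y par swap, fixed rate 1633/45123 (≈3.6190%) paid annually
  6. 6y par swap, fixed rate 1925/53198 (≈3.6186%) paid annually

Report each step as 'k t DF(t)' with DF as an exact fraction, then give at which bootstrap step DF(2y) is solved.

1 1 9639/10000
2 2 4609/5000
3 3 453/500
4 4 8839/10000
5 5 8367/10000
6 6 323/400
DF(2y) is solved at step 2

step 1 [1y] bond c/1=13/400: DF=(3980907/4000000 − 13/400·(0))/(1+13/400) = 9639/10000 ≈ 0.963900
step 2 [2y] swap r/1=782/18857: DF=(1 − 782/18857·(0.963900))/(1+782/18857) = 4609/5000 ≈ 0.921800
step 3 [3y] swap r/1=940/27917: DF=(1 − 940/27917·(0.963900+0.921800))/(1+940/27917) = 453/500 ≈ 0.906000
step 4 [4y] swap r/1=129/4084: DF=(1 − 129/4084·(0.963900+0.921800+0.906000))/(1+129/4084) = 8839/10000 ≈ 0.883900
step 5 [5y] swap r/1=1633/45123: DF=(1 − 1633/45123·(0.963900+0.921800+0.906000+0.883900))/(1+1633/45123) = 8367/10000 ≈ 0.836700
step 6 [6y] swap r/1=1925/53198: DF=(1 − 1925/53198·(0.963900+0.921800+0.906000+0.883900+0.836700))/(1+1925/53198) = 323/400 ≈ 0.807500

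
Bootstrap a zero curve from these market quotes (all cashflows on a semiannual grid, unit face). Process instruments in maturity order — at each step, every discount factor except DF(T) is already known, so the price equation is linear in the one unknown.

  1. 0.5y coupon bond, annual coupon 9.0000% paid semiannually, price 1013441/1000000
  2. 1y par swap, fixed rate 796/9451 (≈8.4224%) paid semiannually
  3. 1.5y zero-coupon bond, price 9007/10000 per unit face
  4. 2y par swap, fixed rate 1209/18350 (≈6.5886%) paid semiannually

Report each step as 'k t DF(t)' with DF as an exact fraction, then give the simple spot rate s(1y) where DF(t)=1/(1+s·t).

step 1 [0.5y] bond c/2=9/200: DF=(1013441/1000000 − 9/200·(0))/(1+9/200) = 4849/5000 ≈ 0.969800
step 2 [1y] swap r/2=398/9451: DF=(1 − 398/9451·(0.969800))/(1+398/9451) = 2301/2500 ≈ 0.920400
step 3 [1.5y] zero: DF = P = 9007/10000 ≈ 0.900700
step 4 [2y] swap r/2=1209/36700: DF=(1 − 1209/36700·(0.969800+0.920400+0.900700))/(1+1209/36700) = 8791/10000 ≈ 0.879100

1 1/2 4849/5000
2 1 2301/2500
3 3/2 9007/10000
4 2 8791/10000
s(1y) = (1/(2301/2500) − 1)/(1) = 199/2301 ≈ 8.6484%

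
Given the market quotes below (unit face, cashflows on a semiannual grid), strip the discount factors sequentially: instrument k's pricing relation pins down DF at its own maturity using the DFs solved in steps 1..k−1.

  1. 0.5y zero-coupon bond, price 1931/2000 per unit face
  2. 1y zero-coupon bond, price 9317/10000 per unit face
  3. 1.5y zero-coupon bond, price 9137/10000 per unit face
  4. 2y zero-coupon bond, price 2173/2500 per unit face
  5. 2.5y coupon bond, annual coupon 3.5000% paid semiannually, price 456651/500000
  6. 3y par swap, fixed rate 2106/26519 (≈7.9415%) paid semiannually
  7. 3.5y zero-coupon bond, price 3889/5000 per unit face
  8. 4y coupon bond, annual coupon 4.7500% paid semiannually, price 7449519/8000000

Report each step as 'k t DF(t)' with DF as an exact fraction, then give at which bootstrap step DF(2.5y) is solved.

step 1 [0.5y] zero: DF = P = 1931/2000 ≈ 0.965500
step 2 [1y] zero: DF = P = 9317/10000 ≈ 0.931700
step 3 [1.5y] zero: DF = P = 9137/10000 ≈ 0.913700
step 4 [2y] zero: DF = P = 2173/2500 ≈ 0.869200
step 5 [2.5y] bond c/2=7/400: DF=(456651/500000 − 7/400·(0.965500+0.931700+0.913700+0.869200))/(1+7/400) = 8343/10000 ≈ 0.834300
step 6 [3y] swap r/2=1053/26519: DF=(1 − 1053/26519·(0.965500+0.931700+0.913700+0.869200+0.834300))/(1+1053/26519) = 3947/5000 ≈ 0.789400
step 7 [3.5y] zero: DF = P = 3889/5000 ≈ 0.777800
step 8 [4y] bond c/2=19/800: DF=(7449519/8000000 − 19/800·(0.965500+0.931700+0.913700+0.869200+0.834300+0.789400+0.777800))/(1+19/800) = 1537/2000 ≈ 0.768500

1 1/2 1931/2000
2 1 9317/10000
3 3/2 9137/10000
4 2 2173/2500
5 5/2 8343/10000
6 3 3947/5000
7 7/2 3889/5000
8 4 1537/2000
DF(2.5y) is solved at step 5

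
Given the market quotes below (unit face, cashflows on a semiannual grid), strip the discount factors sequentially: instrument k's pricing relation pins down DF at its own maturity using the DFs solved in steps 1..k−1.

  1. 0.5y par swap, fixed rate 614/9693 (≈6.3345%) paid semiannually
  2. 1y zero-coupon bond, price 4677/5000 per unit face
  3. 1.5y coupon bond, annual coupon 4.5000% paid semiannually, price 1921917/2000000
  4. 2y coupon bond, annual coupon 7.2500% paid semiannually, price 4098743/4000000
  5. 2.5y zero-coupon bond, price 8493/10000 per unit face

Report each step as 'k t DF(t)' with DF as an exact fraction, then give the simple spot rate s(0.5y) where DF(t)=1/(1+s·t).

1 1/2 9693/10000
2 1 4677/5000
3 3/2 8979/10000
4 2 2227/2500
5 5/2 8493/10000
s(0.5y) = (1/(9693/10000) − 1)/(1/2) = 614/9693 ≈ 6.3345%

step 1 [0.5y] swap r/2=307/9693: DF=(1 − 307/9693·(0))/(1+307/9693) = 9693/10000 ≈ 0.969300
step 2 [1y] zero: DF = P = 4677/5000 ≈ 0.935400
step 3 [1.5y] bond c/2=9/400: DF=(1921917/2000000 − 9/400·(0.969300+0.935400))/(1+9/400) = 8979/10000 ≈ 0.897900
step 4 [2y] bond c/2=29/800: DF=(4098743/4000000 − 29/800·(0.969300+0.935400+0.897900))/(1+29/800) = 2227/2500 ≈ 0.890800
step 5 [2.5y] zero: DF = P = 8493/10000 ≈ 0.849300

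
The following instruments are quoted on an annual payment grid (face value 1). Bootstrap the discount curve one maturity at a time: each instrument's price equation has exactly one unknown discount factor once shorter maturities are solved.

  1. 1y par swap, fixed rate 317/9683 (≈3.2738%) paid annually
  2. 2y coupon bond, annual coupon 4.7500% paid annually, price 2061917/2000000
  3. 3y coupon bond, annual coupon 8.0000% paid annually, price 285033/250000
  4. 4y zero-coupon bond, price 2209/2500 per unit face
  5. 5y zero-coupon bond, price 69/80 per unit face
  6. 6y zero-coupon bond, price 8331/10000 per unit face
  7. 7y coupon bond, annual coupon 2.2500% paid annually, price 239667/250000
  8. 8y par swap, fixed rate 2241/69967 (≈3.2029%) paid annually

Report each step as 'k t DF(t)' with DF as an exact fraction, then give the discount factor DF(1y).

step 1 [1y] swap r/1=317/9683: DF=(1 − 317/9683·(0))/(1+317/9683) = 9683/10000 ≈ 0.968300
step 2 [2y] bond c/1=19/400: DF=(2061917/2000000 − 19/400·(0.968300))/(1+19/400) = 9403/10000 ≈ 0.940300
step 3 [3y] bond c/1=2/25: DF=(285033/250000 − 2/25·(0.968300+0.940300))/(1+2/25) = 9143/10000 ≈ 0.914300
step 4 [4y] zero: DF = P = 2209/2500 ≈ 0.883600
step 5 [5y] zero: DF = P = 69/80 ≈ 0.862500
step 6 [6y] zero: DF = P = 8331/10000 ≈ 0.833100
step 7 [7y] bond c/1=9/400: DF=(239667/250000 − 9/400·(0.968300+0.940300+0.914300+0.883600+0.862500+0.833100))/(1+9/400) = 8187/10000 ≈ 0.818700
step 8 [8y] swap r/1=2241/69967: DF=(1 − 2241/69967·(0.968300+0.940300+0.914300+0.883600+0.862500+0.833100+0.818700))/(1+2241/69967) = 7759/10000 ≈ 0.775900

1 1 9683/10000
2 2 9403/10000
3 3 9143/10000
4 4 2209/2500
5 5 69/80
6 6 8331/10000
7 7 8187/10000
8 8 7759/10000
DF(1y) = 9683/10000 ≈ 0.968300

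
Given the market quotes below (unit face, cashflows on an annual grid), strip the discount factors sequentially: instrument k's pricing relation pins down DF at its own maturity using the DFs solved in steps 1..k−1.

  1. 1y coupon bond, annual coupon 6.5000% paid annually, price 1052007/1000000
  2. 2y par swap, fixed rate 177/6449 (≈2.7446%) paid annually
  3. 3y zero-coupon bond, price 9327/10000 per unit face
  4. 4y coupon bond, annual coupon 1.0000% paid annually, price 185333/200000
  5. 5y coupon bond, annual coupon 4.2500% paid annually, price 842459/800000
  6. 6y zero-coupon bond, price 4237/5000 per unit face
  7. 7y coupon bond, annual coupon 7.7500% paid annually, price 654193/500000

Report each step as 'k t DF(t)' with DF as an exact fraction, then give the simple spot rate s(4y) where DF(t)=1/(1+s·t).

step 1 [1y] bond c/1=13/200: DF=(1052007/1000000 − 13/200·(0))/(1+13/200) = 4939/5000 ≈ 0.987800
step 2 [2y] swap r/1=177/6449: DF=(1 − 177/6449·(0.987800))/(1+177/6449) = 9469/10000 ≈ 0.946900
step 3 [3y] zero: DF = P = 9327/10000 ≈ 0.932700
step 4 [4y] bond c/1=1/100: DF=(185333/200000 − 1/100·(0.987800+0.946900+0.932700))/(1+1/100) = 8891/10000 ≈ 0.889100
step 5 [5y] bond c/1=17/400: DF=(842459/800000 − 17/400·(0.987800+0.946900+0.932700+0.889100))/(1+17/400) = 857/1000 ≈ 0.857000
step 6 [6y] zero: DF = P = 4237/5000 ≈ 0.847400
step 7 [7y] bond c/1=31/400: DF=(654193/500000 − 31/400·(0.987800+0.946900+0.932700+0.889100+0.857000+0.847400))/(1+31/400) = 1643/2000 ≈ 0.821500

1 1 4939/5000
2 2 9469/10000
3 3 9327/10000
4 4 8891/10000
5 5 857/1000
6 6 4237/5000
7 7 1643/2000
s(4y) = (1/(8891/10000) − 1)/(4) = 1109/35564 ≈ 3.1183%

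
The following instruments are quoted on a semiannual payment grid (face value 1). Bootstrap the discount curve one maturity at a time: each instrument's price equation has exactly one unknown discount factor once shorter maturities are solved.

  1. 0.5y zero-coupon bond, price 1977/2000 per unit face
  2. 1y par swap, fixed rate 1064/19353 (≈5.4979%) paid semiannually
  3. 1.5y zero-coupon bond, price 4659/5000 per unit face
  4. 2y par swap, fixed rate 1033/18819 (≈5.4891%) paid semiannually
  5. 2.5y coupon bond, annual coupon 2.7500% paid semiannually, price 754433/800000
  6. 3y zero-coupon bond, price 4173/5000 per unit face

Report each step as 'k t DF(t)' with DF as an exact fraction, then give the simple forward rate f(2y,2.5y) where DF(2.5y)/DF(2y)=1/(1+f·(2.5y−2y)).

step 1 [0.5y] zero: DF = P = 1977/2000 ≈ 0.988500
step 2 [1y] swap r/2=532/19353: DF=(1 − 532/19353·(0.988500))/(1+532/19353) = 2367/2500 ≈ 0.946800
step 3 [1.5y] zero: DF = P = 4659/5000 ≈ 0.931800
step 4 [2y] swap r/2=1033/37638: DF=(1 − 1033/37638·(0.988500+0.946800+0.931800))/(1+1033/37638) = 8967/10000 ≈ 0.896700
step 5 [2.5y] bond c/2=11/800: DF=(754433/800000 − 11/800·(0.988500+0.946800+0.931800+0.896700))/(1+11/800) = 1099/1250 ≈ 0.879200
step 6 [3y] zero: DF = P = 4173/5000 ≈ 0.834600

1 1/2 1977/2000
2 1 2367/2500
3 3/2 4659/5000
4 2 8967/10000
5 5/2 1099/1250
6 3 4173/5000
f(2y,2.5y) = ((8967/10000)/(1099/1250) − 1)/(1/2) = 25/628 ≈ 3.9809%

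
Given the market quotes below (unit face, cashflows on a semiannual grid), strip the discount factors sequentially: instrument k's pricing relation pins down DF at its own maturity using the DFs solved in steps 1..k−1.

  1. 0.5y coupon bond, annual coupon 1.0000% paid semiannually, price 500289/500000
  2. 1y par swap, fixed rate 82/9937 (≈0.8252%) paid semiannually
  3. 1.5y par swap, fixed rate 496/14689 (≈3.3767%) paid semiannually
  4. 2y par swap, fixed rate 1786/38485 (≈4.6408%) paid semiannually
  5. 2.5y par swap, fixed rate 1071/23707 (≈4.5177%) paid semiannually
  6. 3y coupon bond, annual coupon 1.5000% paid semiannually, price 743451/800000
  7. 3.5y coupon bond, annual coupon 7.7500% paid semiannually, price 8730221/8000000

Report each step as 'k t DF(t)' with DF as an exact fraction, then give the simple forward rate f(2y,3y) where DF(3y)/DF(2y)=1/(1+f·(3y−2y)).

step 1 [0.5y] bond c/2=1/200: DF=(500289/500000 − 1/200·(0))/(1+1/200) = 2489/2500 ≈ 0.995600
step 2 [1y] swap r/2=41/9937: DF=(1 − 41/9937·(0.995600))/(1+41/9937) = 4959/5000 ≈ 0.991800
step 3 [1.5y] swap r/2=248/14689: DF=(1 − 248/14689·(0.995600+0.991800))/(1+248/14689) = 594/625 ≈ 0.950400
step 4 [2y] swap r/2=893/38485: DF=(1 − 893/38485·(0.995600+0.991800+0.950400))/(1+893/38485) = 9107/10000 ≈ 0.910700
step 5 [2.5y] swap r/2=1071/47414: DF=(1 − 1071/47414·(0.995600+0.991800+0.950400+0.910700))/(1+1071/47414) = 8929/10000 ≈ 0.892900
step 6 [3y] bond c/2=3/400: DF=(743451/800000 − 3/400·(0.995600+0.991800+0.950400+0.910700+0.892900))/(1+3/400) = 8871/10000 ≈ 0.887100
step 7 [3.5y] bond c/2=31/800: DF=(8730221/8000000 − 31/800·(0.995600+0.991800+0.950400+0.910700+0.892900+0.887100))/(1+31/800) = 4203/5000 ≈ 0.840600

1 1/2 2489/2500
2 1 4959/5000
3 3/2 594/625
4 2 9107/10000
5 5/2 8929/10000
6 3 8871/10000
7 7/2 4203/5000
f(2y,3y) = ((9107/10000)/(8871/10000) − 1)/(1) = 236/8871 ≈ 2.6604%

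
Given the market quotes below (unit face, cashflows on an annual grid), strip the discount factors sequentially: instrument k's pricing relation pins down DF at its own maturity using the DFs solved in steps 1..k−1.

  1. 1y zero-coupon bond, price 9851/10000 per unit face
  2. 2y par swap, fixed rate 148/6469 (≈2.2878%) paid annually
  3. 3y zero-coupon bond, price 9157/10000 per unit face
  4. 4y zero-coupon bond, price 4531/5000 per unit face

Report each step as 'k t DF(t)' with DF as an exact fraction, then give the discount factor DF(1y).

1 1 9851/10000
2 2 2389/2500
3 3 9157/10000
4 4 4531/5000
DF(1y) = 9851/10000 ≈ 0.985100

step 1 [1y] zero: DF = P = 9851/10000 ≈ 0.985100
step 2 [2y] swap r/1=148/6469: DF=(1 − 148/6469·(0.985100))/(1+148/6469) = 2389/2500 ≈ 0.955600
step 3 [3y] zero: DF = P = 9157/10000 ≈ 0.915700
step 4 [4y] zero: DF = P = 4531/5000 ≈ 0.906200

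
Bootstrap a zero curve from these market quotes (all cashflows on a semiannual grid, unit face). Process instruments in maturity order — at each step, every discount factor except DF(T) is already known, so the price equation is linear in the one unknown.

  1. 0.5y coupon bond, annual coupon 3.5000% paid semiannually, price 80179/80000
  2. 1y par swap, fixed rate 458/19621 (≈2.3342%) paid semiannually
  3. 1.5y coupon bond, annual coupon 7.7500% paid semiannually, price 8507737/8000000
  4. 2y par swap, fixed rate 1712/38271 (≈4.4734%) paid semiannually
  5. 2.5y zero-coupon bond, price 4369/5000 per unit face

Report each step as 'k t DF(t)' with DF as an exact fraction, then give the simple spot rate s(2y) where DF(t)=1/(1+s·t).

step 1 [0.5y] bond c/2=7/400: DF=(80179/80000 − 7/400·(0))/(1+7/400) = 197/200 ≈ 0.985000
step 2 [1y] swap r/2=229/19621: DF=(1 − 229/19621·(0.985000))/(1+229/19621) = 9771/10000 ≈ 0.977100
step 3 [1.5y] bond c/2=31/800: DF=(8507737/8000000 − 31/800·(0.985000+0.977100))/(1+31/800) = 4753/5000 ≈ 0.950600
step 4 [2y] swap r/2=856/38271: DF=(1 − 856/38271·(0.985000+0.977100+0.950600))/(1+856/38271) = 1143/1250 ≈ 0.914400
step 5 [2.5y] zero: DF = P = 4369/5000 ≈ 0.873800

1 1/2 197/200
2 1 9771/10000
3 3/2 4753/5000
4 2 1143/1250
5 5/2 4369/5000
s(2y) = (1/(1143/1250) − 1)/(2) = 107/2286 ≈ 4.6807%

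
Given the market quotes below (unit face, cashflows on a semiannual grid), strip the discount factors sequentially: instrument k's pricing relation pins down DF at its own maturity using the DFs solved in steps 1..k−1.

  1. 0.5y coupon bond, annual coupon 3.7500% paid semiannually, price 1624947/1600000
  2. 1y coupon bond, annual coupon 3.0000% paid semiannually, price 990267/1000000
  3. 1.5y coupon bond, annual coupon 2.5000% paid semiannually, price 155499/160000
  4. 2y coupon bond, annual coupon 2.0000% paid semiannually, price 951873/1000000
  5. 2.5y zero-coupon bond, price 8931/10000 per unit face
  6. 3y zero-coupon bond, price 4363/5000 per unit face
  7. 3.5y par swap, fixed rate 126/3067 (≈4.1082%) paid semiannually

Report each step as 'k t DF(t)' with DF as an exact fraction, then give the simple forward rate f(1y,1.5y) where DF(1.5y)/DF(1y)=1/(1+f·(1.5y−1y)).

1 1/2 9969/10000
2 1 9609/10000
3 3/2 9357/10000
4 2 4569/5000
5 5/2 8931/10000
6 3 4363/5000
7 7/2 8677/10000
f(1y,1.5y) = ((9609/10000)/(9357/10000) − 1)/(1/2) = 168/3119 ≈ 5.3863%

step 1 [0.5y] bond c/2=3/160: DF=(1624947/1600000 − 3/160·(0))/(1+3/160) = 9969/10000 ≈ 0.996900
step 2 [1y] bond c/2=3/200: DF=(990267/1000000 − 3/200·(0.996900))/(1+3/200) = 9609/10000 ≈ 0.960900
step 3 [1.5y] bond c/2=1/80: DF=(155499/160000 − 1/80·(0.996900+0.960900))/(1+1/80) = 9357/10000 ≈ 0.935700
step 4 [2y] bond c/2=1/100: DF=(951873/1000000 − 1/100·(0.996900+0.960900+0.935700))/(1+1/100) = 4569/5000 ≈ 0.913800
step 5 [2.5y] zero: DF = P = 8931/10000 ≈ 0.893100
step 6 [3y] zero: DF = P = 4363/5000 ≈ 0.872600
step 7 [3.5y] swap r/2=63/3067: DF=(1 − 63/3067·(0.996900+0.960900+0.935700+0.913800+0.893100+0.872600))/(1+63/3067) = 8677/10000 ≈ 0.867700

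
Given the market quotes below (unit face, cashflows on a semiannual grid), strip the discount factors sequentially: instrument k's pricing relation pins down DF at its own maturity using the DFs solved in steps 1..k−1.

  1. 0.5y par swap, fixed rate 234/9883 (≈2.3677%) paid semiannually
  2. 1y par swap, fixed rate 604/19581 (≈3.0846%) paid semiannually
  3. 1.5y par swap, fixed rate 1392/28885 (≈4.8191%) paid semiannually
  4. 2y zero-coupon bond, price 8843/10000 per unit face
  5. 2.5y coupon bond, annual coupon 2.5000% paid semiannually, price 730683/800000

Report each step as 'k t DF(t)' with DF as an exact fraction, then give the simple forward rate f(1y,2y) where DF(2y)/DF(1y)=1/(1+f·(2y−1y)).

1 1/2 9883/10000
2 1 4849/5000
3 3/2 1163/1250
4 2 8843/10000
5 5/2 1711/2000
f(1y,2y) = ((4849/5000)/(8843/10000) − 1)/(1) = 855/8843 ≈ 9.6687%

step 1 [0.5y] swap r/2=117/9883: DF=(1 − 117/9883·(0))/(1+117/9883) = 9883/10000 ≈ 0.988300
step 2 [1y] swap r/2=302/19581: DF=(1 − 302/19581·(0.988300))/(1+302/19581) = 4849/5000 ≈ 0.969800
step 3 [1.5y] swap r/2=696/28885: DF=(1 − 696/28885·(0.988300+0.969800))/(1+696/28885) = 1163/1250 ≈ 0.930400
step 4 [2y] zero: DF = P = 8843/10000 ≈ 0.884300
step 5 [2.5y] bond c/2=1/80: DF=(730683/800000 − 1/80·(0.988300+0.969800+0.930400+0.884300))/(1+1/80) = 1711/2000 ≈ 0.855500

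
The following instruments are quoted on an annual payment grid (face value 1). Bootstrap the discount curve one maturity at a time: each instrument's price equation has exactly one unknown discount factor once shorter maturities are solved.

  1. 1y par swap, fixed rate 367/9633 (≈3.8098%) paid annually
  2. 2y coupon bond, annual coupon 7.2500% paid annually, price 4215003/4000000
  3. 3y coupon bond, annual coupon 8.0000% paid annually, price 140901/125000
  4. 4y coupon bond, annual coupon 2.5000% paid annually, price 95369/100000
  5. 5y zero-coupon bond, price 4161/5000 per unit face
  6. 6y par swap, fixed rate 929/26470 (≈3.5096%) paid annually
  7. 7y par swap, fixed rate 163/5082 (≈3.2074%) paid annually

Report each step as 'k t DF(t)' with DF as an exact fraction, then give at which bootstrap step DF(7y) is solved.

step 1 [1y] swap r/1=367/9633: DF=(1 − 367/9633·(0))/(1+367/9633) = 9633/10000 ≈ 0.963300
step 2 [2y] bond c/1=29/400: DF=(4215003/4000000 − 29/400·(0.963300))/(1+29/400) = 4587/5000 ≈ 0.917400
step 3 [3y] bond c/1=2/25: DF=(140901/125000 − 2/25·(0.963300+0.917400))/(1+2/25) = 2261/2500 ≈ 0.904400
step 4 [4y] bond c/1=1/40: DF=(95369/100000 − 1/40·(0.963300+0.917400+0.904400))/(1+1/40) = 69/80 ≈ 0.862500
step 5 [5y] zero: DF = P = 4161/5000 ≈ 0.832200
step 6 [6y] swap r/1=929/26470: DF=(1 − 929/26470·(0.963300+0.917400+0.904400+0.862500+0.832200))/(1+929/26470) = 4071/5000 ≈ 0.814200
step 7 [7y] swap r/1=163/5082: DF=(1 − 163/5082·(0.963300+0.917400+0.904400+0.862500+0.832200+0.814200))/(1+163/5082) = 2011/2500 ≈ 0.804400

1 1 9633/10000
2 2 4587/5000
3 3 2261/2500
4 4 69/80
5 5 4161/5000
6 6 4071/5000
7 7 2011/2500
DF(7y) is solved at step 7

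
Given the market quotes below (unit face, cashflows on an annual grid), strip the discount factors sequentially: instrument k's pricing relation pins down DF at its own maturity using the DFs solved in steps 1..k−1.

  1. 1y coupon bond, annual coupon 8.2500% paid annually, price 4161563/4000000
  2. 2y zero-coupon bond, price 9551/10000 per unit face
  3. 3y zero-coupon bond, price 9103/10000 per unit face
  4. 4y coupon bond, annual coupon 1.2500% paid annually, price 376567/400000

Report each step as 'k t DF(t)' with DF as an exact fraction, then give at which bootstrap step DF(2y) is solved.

1 1 9611/10000
2 2 9551/10000
3 3 9103/10000
4 4 8949/10000
DF(2y) is solved at step 2

step 1 [1y] bond c/1=33/400: DF=(4161563/4000000 − 33/400·(0))/(1+33/400) = 9611/10000 ≈ 0.961100
step 2 [2y] zero: DF = P = 9551/10000 ≈ 0.955100
step 3 [3y] zero: DF = P = 9103/10000 ≈ 0.910300
step 4 [4y] bond c/1=1/80: DF=(376567/400000 − 1/80·(0.961100+0.955100+0.910300))/(1+1/80) = 8949/10000 ≈ 0.894900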